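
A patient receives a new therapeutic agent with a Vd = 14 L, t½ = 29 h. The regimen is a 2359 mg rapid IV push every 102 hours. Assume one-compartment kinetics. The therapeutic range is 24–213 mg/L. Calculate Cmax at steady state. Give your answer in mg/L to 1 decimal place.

184.6 mg/L

τ/t½ = 102/29 ≈ 3.5172, so fraction remaining f = (1/2)^(102/29) ≈ 0.0873.
Accumulation ratio R = 1/(1 − f) ≈ 1/0.9127 ≈ 1.0957.
Each bolus raises the concentration by D/Vd = 2359/14 ≈ 168.500 mg/L.
Steady-state peak Cmax,ss = C₀·R ≈ 168.500 × 1.0957 ≈ 184.625 mg/L.
Peak 184.6 mg/L vs MTC 213 mg/L: below toxic threshold.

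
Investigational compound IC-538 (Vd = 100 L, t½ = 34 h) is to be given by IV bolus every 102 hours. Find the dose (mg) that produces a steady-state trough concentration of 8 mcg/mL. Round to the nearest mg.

τ/t½ = 102/34 ≈ 3, so f = (1/2)^(102/34) ≈ 0.125000.
Cmin,ss = (D/Vd)·f/(1−f), so D = Cmin,ss·Vd·(1−f)/f.
D = 8 × 100 × (1−f)/f ≈ 8 × 100 × 7.00000 ≈ 5600.00 mg.

5600 mg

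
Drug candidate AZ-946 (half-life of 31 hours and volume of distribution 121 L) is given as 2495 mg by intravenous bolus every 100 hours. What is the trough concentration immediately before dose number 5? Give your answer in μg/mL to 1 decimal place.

f = (1/2)^(τ/t½) = (1/2)^(100/31) ≈ 0.1069.
C₀ = D/Vd = 2495/121 ≈ 20.620 μg/mL.
Before the 5th dose, 4 doses have been given. Superposition: Cmin = C₀·(f + f² + … + f^4).
≈ 20.620 × (0.1069 + 0.0114 + 0.0012 + 0.0001) ≈ 20.620 × 0.1196 ≈ 2.466 μg/mL.

2.5 μg/mL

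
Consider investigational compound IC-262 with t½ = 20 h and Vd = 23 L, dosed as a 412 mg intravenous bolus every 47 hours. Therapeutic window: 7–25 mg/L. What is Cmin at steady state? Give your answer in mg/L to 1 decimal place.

k = ln2/t½ = ln2/20 ≈ 0.034657 h⁻¹; fraction remaining f = e^(−kτ) = e^(−0.034657×47) ≈ 0.1961.
Accumulation ratio R = 1/(1 − f) ≈ 1/0.8039 ≈ 1.2439.
Each bolus raises the concentration by D/Vd = 412/23 ≈ 17.913 mg/L.
Steady-state peak Cmax,ss = C₀·R ≈ 17.913 × 1.2439 ≈ 22.282 mg/L.
One interval later, Cmin,ss = Cmax,ss·e^(−kτ) ≈ 22.282 × 0.1961 ≈ 4.370 mg/L.
Trough 4.4 mg/L vs MEC 7 mg/L: subtherapeutic.

4.4 mg/L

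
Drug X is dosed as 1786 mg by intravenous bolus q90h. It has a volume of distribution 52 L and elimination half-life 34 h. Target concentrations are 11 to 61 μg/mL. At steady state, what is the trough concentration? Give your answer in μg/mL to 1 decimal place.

6.5 μg/mL

Over one 90-h interval, 90/34 ≈ 2.6471 half-lives elapse, leaving f ≈ 0.1596 of each dose.
Accumulation ratio R = 1/(1 − f) ≈ 1/0.8404 ≈ 1.1899.
Each bolus raises the concentration by D/Vd = 1786/52 ≈ 34.346 μg/mL.
Steady-state peak Cmax,ss = C₀·R ≈ 34.346 × 1.1899 ≈ 40.868 μg/mL.
One interval later, Cmin,ss = Cmax,ss·e^(−kτ) ≈ 40.868 × 0.1596 ≈ 6.523 μg/mL.
Trough 6.5 μg/mL vs MEC 11 μg/mL: subtherapeutic.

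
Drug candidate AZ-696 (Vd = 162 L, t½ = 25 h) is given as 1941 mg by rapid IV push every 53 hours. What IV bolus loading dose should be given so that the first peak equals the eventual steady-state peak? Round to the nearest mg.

f = (1/2)^(53/25) ≈ 0.230047; accumulation ratio R = 1/(1−f) ≈ 1.29878.
Loading dose to hit Cmax,ss on first dose: D_load = D_maint·R ≈ 1941 × 1.29878 ≈ 2520.93 mg.

2521 mg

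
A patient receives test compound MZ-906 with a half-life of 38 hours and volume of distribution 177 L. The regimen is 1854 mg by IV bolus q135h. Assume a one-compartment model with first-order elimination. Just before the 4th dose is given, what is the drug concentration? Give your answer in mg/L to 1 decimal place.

1.0 mg/L

f = (1/2)^(τ/t½) = (1/2)^(135/38) ≈ 0.0852.
C₀ = D/Vd = 1854/177 ≈ 10.475 mg/L.
Before the 4th dose, 3 doses have been given. Superposition: Cmin = C₀·(f + f² + … + f^3).
≈ 10.475 × (0.0852 + 0.0073 + 0.0006) ≈ 10.475 × 0.0931 ≈ 0.975 mg/L.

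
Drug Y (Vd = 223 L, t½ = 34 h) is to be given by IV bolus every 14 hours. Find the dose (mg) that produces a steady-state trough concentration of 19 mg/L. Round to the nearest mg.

τ/t½ = 14/34 ≈ 0.41176, so f = (1/2)^(14/34) ≈ 0.751703.
Cmin,ss = (D/Vd)·f/(1−f), so D = Cmin,ss·Vd·(1−f)/f.
D = 19 × 223 × (1−f)/f ≈ 19 × 223 × 0.33031 ≈ 1399.52 mg.

1400 mg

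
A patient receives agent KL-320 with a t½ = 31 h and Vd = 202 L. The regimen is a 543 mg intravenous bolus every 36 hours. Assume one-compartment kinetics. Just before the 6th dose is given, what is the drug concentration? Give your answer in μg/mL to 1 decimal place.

f = (1/2)^(τ/t½) = (1/2)^(36/31) ≈ 0.4471.
C₀ = D/Vd = 543/202 ≈ 2.688 μg/mL.
Before the 6th dose, 5 doses have been given. Superposition: Cmin = C₀·(f + f² + … + f^5).
≈ 2.688 × (0.4471 + 0.1999 + 0.0894 + 0.0400 + 0.0179) ≈ 2.688 × 0.7943 ≈ 2.135 μg/mL.

2.1 μg/mL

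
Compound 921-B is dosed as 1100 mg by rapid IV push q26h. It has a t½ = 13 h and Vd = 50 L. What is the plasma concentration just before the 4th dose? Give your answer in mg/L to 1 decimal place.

7.2 mg/L

f = (1/2)^(τ/t½) = (1/2)^(26/13) ≈ 0.2500.
C₀ = D/Vd = 1100/50 ≈ 22.000 mg/L.
Before the 4th dose, 3 doses have been given. Superposition: Cmin = C₀·(f + f² + … + f^3).
≈ 22.000 × (0.2500 + 0.0625 + 0.0156) ≈ 22.000 × 0.3281 ≈ 7.218 mg/L.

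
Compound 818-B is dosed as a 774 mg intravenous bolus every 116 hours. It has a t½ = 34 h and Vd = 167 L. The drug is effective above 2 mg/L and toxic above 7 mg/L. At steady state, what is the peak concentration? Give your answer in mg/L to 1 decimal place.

k = ln2/t½ = ln2/34 ≈ 0.020387 h⁻¹; fraction remaining f = e^(−kτ) = e^(−0.020387×116) ≈ 0.0940.
Accumulation ratio R = 1/(1 − f) ≈ 1/0.9060 ≈ 1.1038.
Single-dose peak C₀ = D/Vd = 774/167 ≈ 4.635 mg/L.
Cmax,ss = C₀/(1 − f) ≈ 4.635/0.9060 ≈ 5.116 mg/L.
Peak 5.1 mg/L vs MTC 7 mg/L: below toxic threshold.

5.1 mg/L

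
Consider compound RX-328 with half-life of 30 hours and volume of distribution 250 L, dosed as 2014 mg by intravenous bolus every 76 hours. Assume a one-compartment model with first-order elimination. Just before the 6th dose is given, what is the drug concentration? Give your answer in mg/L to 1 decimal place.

f = (1/2)^(τ/t½) = (1/2)^(76/30) ≈ 0.1727.
C₀ = D/Vd = 2014/250 ≈ 8.056 mg/L.
Before the 6th dose, 5 doses have been given. Superposition: Cmin = C₀·(f + f² + … + f^5).
≈ 8.056 × (0.1727 + 0.0298 + 0.0052 + 0.0009 + 0.0002) ≈ 8.056 × 0.2088 ≈ 1.682 mg/L.

1.7 mg/L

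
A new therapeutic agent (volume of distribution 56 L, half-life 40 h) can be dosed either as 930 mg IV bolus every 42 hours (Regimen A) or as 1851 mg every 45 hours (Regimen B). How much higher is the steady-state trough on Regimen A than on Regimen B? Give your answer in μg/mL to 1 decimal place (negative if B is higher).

Regimen A: f = (1/2)^(42/40) ≈ 0.4830; Cmin,ss = (930/56)·f/(1−f) ≈ 15.515 μg/mL.
Regimen B: f = (1/2)^(45/40) ≈ 0.4585; Cmin,ss = (1851/56)·f/(1−f) ≈ 27.987 μg/mL.
Difference ≈ 15.515 − 27.987 ≈ -12.472 μg/mL.

-12.5 μg/mL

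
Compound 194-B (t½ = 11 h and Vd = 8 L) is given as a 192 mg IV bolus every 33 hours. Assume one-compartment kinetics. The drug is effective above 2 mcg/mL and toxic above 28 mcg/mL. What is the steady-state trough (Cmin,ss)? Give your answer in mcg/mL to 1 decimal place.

The dosing interval is 3 half-lives, so f = 2^(−3) = 0.125.
At steady state, R = 1/(1 − 0.125) = 8/7.
Single-dose peak C₀ = D/Vd = 192/8 = 24 mcg/mL.
Steady-state peak Cmax,ss = C₀·R = 24 × 8/7 ≈ 27.429 mcg/mL.
Steady-state trough Cmin,ss = Cmax,ss·f ≈ 27.429 × 0.125 ≈ 3.429 mcg/mL.
Trough 3.4 mcg/mL vs MEC 2 mcg/mL: adequate.

3.4 mcg/mL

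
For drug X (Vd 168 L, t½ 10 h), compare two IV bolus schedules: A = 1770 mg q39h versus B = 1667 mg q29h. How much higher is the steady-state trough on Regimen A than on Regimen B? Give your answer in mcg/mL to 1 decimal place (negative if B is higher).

Regimen A: f = (1/2)^(39/10) ≈ 0.0670; Cmin,ss = (1770/168)·f/(1−f) ≈ 0.757 mcg/mL.
Regimen B: f = (1/2)^(29/10) ≈ 0.1340; Cmin,ss = (1667/168)·f/(1−f) ≈ 1.535 mcg/mL.
Difference ≈ 0.757 − 1.535 ≈ -0.778 mcg/mL.

-0.8 mcg/mL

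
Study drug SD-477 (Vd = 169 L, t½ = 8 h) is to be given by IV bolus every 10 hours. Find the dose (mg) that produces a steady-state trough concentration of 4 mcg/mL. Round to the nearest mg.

τ/t½ = 10/8 ≈ 1.25, so f = (1/2)^(10/8) ≈ 0.420448.
Cmin,ss = (D/Vd)·f/(1−f), so D = Cmin,ss·Vd·(1−f)/f.
D = 4 × 169 × (1−f)/f ≈ 4 × 169 × 1.37842 ≈ 931.81 mg.

932 mg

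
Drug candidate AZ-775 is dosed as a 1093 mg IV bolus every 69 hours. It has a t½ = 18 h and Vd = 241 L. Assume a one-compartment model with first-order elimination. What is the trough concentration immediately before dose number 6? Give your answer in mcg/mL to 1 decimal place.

f = (1/2)^(τ/t½) = (1/2)^(69/18) ≈ 0.0702.
C₀ = D/Vd = 1093/241 ≈ 4.535 mcg/mL.
Before the 6th dose, 5 doses have been given. Superposition: Cmin = C₀·(f + f² + … + f^5).
≈ 4.535 × (0.0702 + 0.0049 + 0.0003 + 0.0000 + 0.0000) ≈ 4.535 × 0.0754 ≈ 0.342 mcg/mL.

0.3 mcg/mL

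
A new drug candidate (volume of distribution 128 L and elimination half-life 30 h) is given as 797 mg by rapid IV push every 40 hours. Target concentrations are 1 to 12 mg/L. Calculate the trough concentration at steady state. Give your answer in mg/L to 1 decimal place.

4.1 mg/L

τ/t½ = 40/30 ≈ 1.3333, so fraction remaining f = (1/2)^(40/30) ≈ 0.3969.
Each bolus raises the concentration by D/Vd = 797/128 ≈ 6.227 mg/L.
Steady-state trough Cmin,ss = C₀·f/(1−f) ≈ 6.227 × 0.3969/0.6031 ≈ 4.098 mg/L.
Trough 4.1 mg/L vs MEC 1 mg/L: adequate.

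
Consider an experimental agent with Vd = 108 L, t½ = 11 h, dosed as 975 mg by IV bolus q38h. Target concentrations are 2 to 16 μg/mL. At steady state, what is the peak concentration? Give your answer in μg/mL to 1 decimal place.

9.9 μg/mL

Over one 38-h interval, 38/11 ≈ 3.4545 half-lives elapse, leaving f ≈ 0.0912 of each dose.
Accumulation ratio R = 1/(1 − f) ≈ 1/0.9088 ≈ 1.1004.
Single-dose peak C₀ = D/Vd = 975/108 ≈ 9.028 μg/mL.
Steady-state peak Cmax,ss = C₀·R ≈ 9.028 × 1.1004 ≈ 9.934 μg/mL.
Peak 9.9 μg/mL vs MTC 16 μg/mL: below toxic threshold.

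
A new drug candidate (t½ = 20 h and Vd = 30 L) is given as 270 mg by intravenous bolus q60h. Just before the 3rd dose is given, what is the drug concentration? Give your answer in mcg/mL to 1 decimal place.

1.3 mcg/mL

f = (1/2)^(τ/t½) = (1/2)^(60/20) ≈ 0.1250.
C₀ = D/Vd = 270/30 ≈ 9.000 mcg/mL.
Before the 3rd dose, 2 doses have been given. Superposition: Cmin = C₀·(f + f²).
≈ 9.000 × (0.1250 + 0.0156) ≈ 9.000 × 0.1406 ≈ 1.265 mcg/mL.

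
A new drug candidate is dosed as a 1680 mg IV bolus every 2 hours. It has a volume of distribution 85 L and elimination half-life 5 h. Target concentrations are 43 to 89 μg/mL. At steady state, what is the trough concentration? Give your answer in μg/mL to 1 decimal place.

k = ln2/t½ = ln2/5 ≈ 0.138629 h⁻¹; fraction remaining f = e^(−kτ) = e^(−0.138629×2) ≈ 0.7579.
Each bolus raises the concentration by D/Vd = 1680/85 ≈ 19.765 μg/mL.
Steady-state trough Cmin,ss = C₀·f/(1−f) ≈ 19.765 × 0.7579/0.2421 ≈ 61.875 μg/mL.
Trough 61.9 μg/mL vs MEC 43 μg/mL: adequate.

61.9 μg/mL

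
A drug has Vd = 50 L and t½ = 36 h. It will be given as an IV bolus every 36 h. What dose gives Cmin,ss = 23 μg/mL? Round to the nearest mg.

1150 mg

τ/t½ = 36/36 ≈ 1, so f = (1/2)^(36/36) ≈ 0.500000.
Cmin,ss = (D/Vd)·f/(1−f), so D = Cmin,ss·Vd·(1−f)/f.
D = 23 × 50 × (1−f)/f ≈ 23 × 50 × 1.00000 ≈ 1150.00 mg.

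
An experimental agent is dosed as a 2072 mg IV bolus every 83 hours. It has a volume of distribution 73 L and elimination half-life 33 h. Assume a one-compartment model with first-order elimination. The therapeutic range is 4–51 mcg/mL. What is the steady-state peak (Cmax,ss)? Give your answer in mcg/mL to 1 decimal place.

34.4 mcg/mL

k = ln2/t½ = ln2/33 ≈ 0.021004 h⁻¹; fraction remaining f = e^(−kτ) = e^(−0.021004×83) ≈ 0.1749.
At steady state, accumulation factor R = 1/(1 − e^(−kτ)) ≈ 1.2120.
Single-dose peak C₀ = D/Vd = 2072/73 ≈ 28.384 mcg/mL.
Cmax,ss = C₀/(1 − f) ≈ 28.384/0.8251 ≈ 34.401 mcg/mL.
Peak 34.4 mcg/mL vs MTC 51 mcg/mL: below toxic threshold.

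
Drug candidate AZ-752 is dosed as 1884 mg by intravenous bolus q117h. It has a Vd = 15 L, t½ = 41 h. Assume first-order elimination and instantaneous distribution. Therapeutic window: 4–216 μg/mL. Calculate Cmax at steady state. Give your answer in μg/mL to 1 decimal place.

k = ln2/t½ = ln2/41 ≈ 0.016906 h⁻¹; fraction remaining f = e^(−kτ) = e^(−0.016906×117) ≈ 0.1383.
At steady state, accumulation factor R = 1/(1 − e^(−kτ)) ≈ 1.1605.
Each bolus raises the concentration by D/Vd = 1884/15 ≈ 125.600 μg/mL.
Steady-state peak Cmax,ss = C₀·R ≈ 125.600 × 1.1605 ≈ 145.759 μg/mL.
Peak 145.8 μg/mL vs MTC 216 μg/mL: below toxic threshold.

145.8 μg/mL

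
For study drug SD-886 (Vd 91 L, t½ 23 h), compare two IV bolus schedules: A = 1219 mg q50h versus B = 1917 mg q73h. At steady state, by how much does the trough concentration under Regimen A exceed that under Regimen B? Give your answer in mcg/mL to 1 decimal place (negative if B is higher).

Regimen A: f = (1/2)^(50/23) ≈ 0.2216; Cmin,ss = (1219/91)·f/(1−f) ≈ 3.814 mcg/mL.
Regimen B: f = (1/2)^(73/23) ≈ 0.1108; Cmin,ss = (1917/91)·f/(1−f) ≈ 2.625 mcg/mL.
Difference ≈ 3.814 − 2.625 ≈ 1.189 mcg/mL.

1.2 mcg/mL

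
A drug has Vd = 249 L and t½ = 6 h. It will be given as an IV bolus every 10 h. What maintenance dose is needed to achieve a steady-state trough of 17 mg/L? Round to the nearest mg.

9206 mg

τ/t½ = 10/6 ≈ 1.6667, so f = (1/2)^(10/6) ≈ 0.314980.
Cmin,ss = (D/Vd)·f/(1−f), so D = Cmin,ss·Vd·(1−f)/f.
D = 17 × 249 × (1−f)/f ≈ 17 × 249 × 2.17480 ≈ 9205.93 mg.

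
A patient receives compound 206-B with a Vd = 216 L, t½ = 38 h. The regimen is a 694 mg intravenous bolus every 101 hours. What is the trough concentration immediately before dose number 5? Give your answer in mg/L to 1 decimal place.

f = (1/2)^(τ/t½) = (1/2)^(101/38) ≈ 0.1585.
C₀ = D/Vd = 694/216 ≈ 3.213 mg/L.
Before the 5th dose, 4 doses have been given. Superposition: Cmin = C₀·(f + f² + … + f^4).
≈ 3.213 × (0.1585 + 0.0251 + 0.0040 + 0.0006) ≈ 3.213 × 0.1882 ≈ 0.605 mg/L.

0.6 mg/L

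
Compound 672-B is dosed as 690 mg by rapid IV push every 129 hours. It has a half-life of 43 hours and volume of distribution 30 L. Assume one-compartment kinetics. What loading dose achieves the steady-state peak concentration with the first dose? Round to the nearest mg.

f = (1/2)^(129/43) ≈ 0.125000; accumulation ratio R = 1/(1−f) ≈ 1.14286.
Loading dose to hit Cmax,ss on first dose: D_load = D_maint·R ≈ 690 × 1.14286 ≈ 788.57 mg.

789 mg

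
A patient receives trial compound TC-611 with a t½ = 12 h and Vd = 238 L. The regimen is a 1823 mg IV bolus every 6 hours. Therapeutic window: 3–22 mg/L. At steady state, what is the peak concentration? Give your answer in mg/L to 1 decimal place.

26.2 mg/L

k = ln2/t½ = ln2/12 ≈ 0.057762 h⁻¹; fraction remaining f = e^(−kτ) = e^(−0.057762×6) ≈ 0.7071.
At steady state, accumulation factor R = 1/(1 − e^(−kτ)) ≈ 3.4141.
Single-dose peak C₀ = D/Vd = 1823/238 ≈ 7.660 mg/L.
Steady-state peak Cmax,ss = C₀·R ≈ 7.660 × 3.4141 ≈ 26.152 mg/L.
Peak 26.2 mg/L vs MTC 22 mg/L: exceeds toxic threshold.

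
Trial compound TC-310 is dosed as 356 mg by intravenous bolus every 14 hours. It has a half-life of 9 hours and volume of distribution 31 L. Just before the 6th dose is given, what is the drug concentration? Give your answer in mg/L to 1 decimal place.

5.9 mg/L

f = (1/2)^(τ/t½) = (1/2)^(14/9) ≈ 0.3402.
C₀ = D/Vd = 356/31 ≈ 11.484 mg/L.
Before the 6th dose, 5 doses have been given. Superposition: Cmin = C₀·(f + f² + … + f^5).
≈ 11.484 × (0.3402 + 0.1157 + 0.0394 + 0.0134 + 0.0046) ≈ 11.484 × 0.5133 ≈ 5.895 mg/L.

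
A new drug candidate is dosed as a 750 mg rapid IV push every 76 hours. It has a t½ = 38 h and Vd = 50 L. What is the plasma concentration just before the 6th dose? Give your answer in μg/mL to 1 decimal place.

f = (1/2)^(τ/t½) = (1/2)^(76/38) ≈ 0.2500.
C₀ = D/Vd = 750/50 ≈ 15.000 μg/mL.
Before the 6th dose, 5 doses have been given. Superposition: Cmin = C₀·(f + f² + … + f^5).
≈ 15.000 × (0.2500 + 0.0625 + 0.0156 + 0.0039 + 0.0010) ≈ 15.000 × 0.3330 ≈ 4.995 μg/mL.

5.0 μg/mL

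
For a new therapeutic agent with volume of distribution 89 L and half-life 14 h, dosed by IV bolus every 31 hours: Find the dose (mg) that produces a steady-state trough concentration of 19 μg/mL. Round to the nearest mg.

6156 mg

τ/t½ = 31/14 ≈ 2.2143, so f = (1/2)^(31/14) ≈ 0.215493.
Cmin,ss = (D/Vd)·f/(1−f), so D = Cmin,ss·Vd·(1−f)/f.
D = 19 × 89 × (1−f)/f ≈ 19 × 89 × 3.64052 ≈ 6156.12 mg.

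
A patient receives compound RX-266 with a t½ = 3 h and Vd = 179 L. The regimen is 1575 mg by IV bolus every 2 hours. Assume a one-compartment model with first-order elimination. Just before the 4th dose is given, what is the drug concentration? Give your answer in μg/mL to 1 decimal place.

f = (1/2)^(τ/t½) = (1/2)^(2/3) ≈ 0.6300.
C₀ = D/Vd = 1575/179 ≈ 8.799 μg/mL.
Before the 4th dose, 3 doses have been given. Superposition: Cmin = C₀·(f + f² + … + f^3).
≈ 8.799 × (0.6300 + 0.3969 + 0.2500) ≈ 8.799 × 1.2769 ≈ 11.235 μg/mL.

11.2 μg/mL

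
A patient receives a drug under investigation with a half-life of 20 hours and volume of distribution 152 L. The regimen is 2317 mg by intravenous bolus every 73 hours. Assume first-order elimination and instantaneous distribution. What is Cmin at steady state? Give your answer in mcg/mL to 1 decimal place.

1.3 mcg/mL

τ/t½ = 73/20 ≈ 3.65, so fraction remaining f = (1/2)^(73/20) ≈ 0.0797.
Each bolus raises the concentration by D/Vd = 2317/152 ≈ 15.243 mcg/mL.
Steady-state trough Cmin,ss = C₀·f/(1−f) ≈ 15.243 × 0.0797/0.9203 ≈ 1.320 mcg/mL.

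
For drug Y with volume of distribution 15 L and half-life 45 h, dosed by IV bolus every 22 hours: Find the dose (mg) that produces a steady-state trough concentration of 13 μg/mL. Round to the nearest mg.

79 mg

τ/t½ = 22/45 ≈ 0.48889, so f = (1/2)^(22/45) ≈ 0.712574.
Cmin,ss = (D/Vd)·f/(1−f), so D = Cmin,ss·Vd·(1−f)/f.
D = 13 × 15 × (1−f)/f ≈ 13 × 15 × 0.40336 ≈ 78.66 mg.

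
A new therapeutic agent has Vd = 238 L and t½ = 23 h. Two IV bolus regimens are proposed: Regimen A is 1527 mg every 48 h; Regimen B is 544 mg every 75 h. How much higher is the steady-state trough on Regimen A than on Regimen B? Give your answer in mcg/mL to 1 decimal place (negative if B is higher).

Regimen A: f = (1/2)^(48/23) ≈ 0.2354; Cmin,ss = (1527/238)·f/(1−f) ≈ 1.975 mcg/mL.
Regimen B: f = (1/2)^(75/23) ≈ 0.1043; Cmin,ss = (544/238)·f/(1−f) ≈ 0.266 mcg/mL.
Difference ≈ 1.975 − 0.266 ≈ 1.709 mcg/mL.

1.7 mcg/mL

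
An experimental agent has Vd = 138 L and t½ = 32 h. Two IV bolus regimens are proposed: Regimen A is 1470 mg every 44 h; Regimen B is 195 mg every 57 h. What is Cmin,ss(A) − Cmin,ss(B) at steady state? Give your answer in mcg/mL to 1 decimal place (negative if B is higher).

6.1 mcg/mL

Regimen A: f = (1/2)^(44/32) ≈ 0.3856; Cmin,ss = (1470/138)·f/(1−f) ≈ 6.685 mcg/mL.
Regimen B: f = (1/2)^(57/32) ≈ 0.2909; Cmin,ss = (195/138)·f/(1−f) ≈ 0.580 mcg/mL.
Difference ≈ 6.685 − 0.580 ≈ 6.105 mcg/mL.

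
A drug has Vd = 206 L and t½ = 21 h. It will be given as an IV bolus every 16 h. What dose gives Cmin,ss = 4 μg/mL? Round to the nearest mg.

573 mg

τ/t½ = 16/21 ≈ 0.7619, so f = (1/2)^(16/21) ≈ 0.589717.
Cmin,ss = (D/Vd)·f/(1−f), so D = Cmin,ss·Vd·(1−f)/f.
D = 4 × 206 × (1−f)/f ≈ 4 × 206 × 0.69573 ≈ 573.28 mg.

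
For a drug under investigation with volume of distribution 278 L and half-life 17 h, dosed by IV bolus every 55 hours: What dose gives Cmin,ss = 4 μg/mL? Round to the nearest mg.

9360 mg

τ/t½ = 55/17 ≈ 3.2353, so f = (1/2)^(55/17) ≈ 0.106189.
Cmin,ss = (D/Vd)·f/(1−f), so D = Cmin,ss·Vd·(1−f)/f.
D = 4 × 278 × (1−f)/f ≈ 4 × 278 × 8.41717 ≈ 9359.89 mg.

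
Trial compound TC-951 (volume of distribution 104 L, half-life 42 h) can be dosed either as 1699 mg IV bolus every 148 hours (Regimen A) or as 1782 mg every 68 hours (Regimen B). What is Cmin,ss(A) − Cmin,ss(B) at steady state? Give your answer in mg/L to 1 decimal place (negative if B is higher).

Regimen A: f = (1/2)^(148/42) ≈ 0.0869; Cmin,ss = (1699/104)·f/(1−f) ≈ 1.555 mg/L.
Regimen B: f = (1/2)^(68/42) ≈ 0.3256; Cmin,ss = (1782/104)·f/(1−f) ≈ 8.273 mg/L.
Difference ≈ 1.555 − 8.273 ≈ -6.718 mg/L.

-6.7 mg/L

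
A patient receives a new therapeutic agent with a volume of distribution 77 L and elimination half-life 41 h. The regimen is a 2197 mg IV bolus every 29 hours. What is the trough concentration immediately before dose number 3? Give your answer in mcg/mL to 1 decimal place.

f = (1/2)^(τ/t½) = (1/2)^(29/41) ≈ 0.6125.
C₀ = D/Vd = 2197/77 ≈ 28.532 mcg/mL.
Before the 3rd dose, 2 doses have been given. Superposition: Cmin = C₀·(f + f²).
≈ 28.532 × (0.6125 + 0.3752) ≈ 28.532 × 0.9877 ≈ 28.181 mcg/mL.

28.2 mcg/mL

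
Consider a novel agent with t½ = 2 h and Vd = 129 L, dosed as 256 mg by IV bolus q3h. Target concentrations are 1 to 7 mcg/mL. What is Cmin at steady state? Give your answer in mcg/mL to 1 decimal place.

k = ln2/t½ = ln2/2 ≈ 0.346574 h⁻¹; fraction remaining f = e^(−kτ) = e^(−0.346574×3) ≈ 0.3536.
At steady state, accumulation factor R = 1/(1 − e^(−kτ)) ≈ 1.5470.
Single-dose peak C₀ = D/Vd = 256/129 ≈ 1.984 mcg/mL.
Steady-state peak Cmax,ss = C₀·R ≈ 1.984 × 1.5470 ≈ 3.069 mcg/mL.
One interval later, Cmin,ss = Cmax,ss·e^(−kτ) ≈ 3.069 × 0.3536 ≈ 1.085 mcg/mL.
Trough 1.1 mcg/mL vs MEC 1 mcg/mL: adequate.

1.1 mcg/mL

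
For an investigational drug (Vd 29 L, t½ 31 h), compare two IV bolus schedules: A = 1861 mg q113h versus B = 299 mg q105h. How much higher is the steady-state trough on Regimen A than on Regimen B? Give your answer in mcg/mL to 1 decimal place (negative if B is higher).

4.5 mcg/mL

Regimen A: f = (1/2)^(113/31) ≈ 0.0799; Cmin,ss = (1861/29)·f/(1−f) ≈ 5.573 mcg/mL.
Regimen B: f = (1/2)^(105/31) ≈ 0.0956; Cmin,ss = (299/29)·f/(1−f) ≈ 1.090 mcg/mL.
Difference ≈ 5.573 − 1.090 ≈ 4.483 mcg/mL.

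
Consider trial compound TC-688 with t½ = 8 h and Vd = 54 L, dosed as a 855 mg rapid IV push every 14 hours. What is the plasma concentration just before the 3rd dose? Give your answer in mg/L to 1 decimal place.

6.1 mg/L

f = (1/2)^(τ/t½) = (1/2)^(14/8) ≈ 0.2973.
C₀ = D/Vd = 855/54 ≈ 15.833 mg/L.
Before the 3rd dose, 2 doses have been given. Superposition: Cmin = C₀·(f + f²).
≈ 15.833 × (0.2973 + 0.0884) ≈ 15.833 × 0.3857 ≈ 6.107 mg/L.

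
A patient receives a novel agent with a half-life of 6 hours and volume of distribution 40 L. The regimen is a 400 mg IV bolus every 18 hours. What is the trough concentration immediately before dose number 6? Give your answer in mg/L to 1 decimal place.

f = (1/2)^(τ/t½) = (1/2)^(18/6) ≈ 0.1250.
C₀ = D/Vd = 400/40 ≈ 10.000 mg/L.
Before the 6th dose, 5 doses have been given. Superposition: Cmin = C₀·(f + f² + … + f^5).
≈ 10.000 × (0.1250 + 0.0156 + 0.0020 + 0.0002 + 0.0000) ≈ 10.000 × 0.1428 ≈ 1.428 mg/L.

1.4 mg/L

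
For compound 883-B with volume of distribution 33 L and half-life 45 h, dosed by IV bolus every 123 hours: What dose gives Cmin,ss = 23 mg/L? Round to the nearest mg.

τ/t½ = 123/45 ≈ 2.7333, so f = (1/2)^(123/45) ≈ 0.150378.
Cmin,ss = (D/Vd)·f/(1−f), so D = Cmin,ss·Vd·(1−f)/f.
D = 23 × 33 × (1−f)/f ≈ 23 × 33 × 5.64991 ≈ 4288.28 mg.

4288 mg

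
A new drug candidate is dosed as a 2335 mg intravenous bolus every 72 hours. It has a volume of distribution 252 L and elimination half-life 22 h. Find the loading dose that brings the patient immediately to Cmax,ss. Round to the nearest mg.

2604 mg

f = (1/2)^(72/22) ≈ 0.103469; accumulation ratio R = 1/(1−f) ≈ 1.11541.
Loading dose to hit Cmax,ss on first dose: D_load = D_maint·R ≈ 2335 × 1.11541 ≈ 2604.48 mg.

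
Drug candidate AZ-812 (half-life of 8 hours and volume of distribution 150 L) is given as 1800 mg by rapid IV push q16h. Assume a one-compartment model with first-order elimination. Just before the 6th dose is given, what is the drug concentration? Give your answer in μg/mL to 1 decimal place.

4.0 μg/mL

f = (1/2)^(τ/t½) = (1/2)^(16/8) ≈ 0.2500.
C₀ = D/Vd = 1800/150 ≈ 12.000 μg/mL.
Before the 6th dose, 5 doses have been given. Superposition: Cmin = C₀·(f + f² + … + f^5).
≈ 12.000 × (0.2500 + 0.0625 + 0.0156 + 0.0039 + 0.0010) ≈ 12.000 × 0.3330 ≈ 3.996 μg/mL.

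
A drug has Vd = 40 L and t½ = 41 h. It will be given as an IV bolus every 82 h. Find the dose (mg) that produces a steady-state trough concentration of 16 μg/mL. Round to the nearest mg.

1920 mg

τ/t½ = 82/41 ≈ 2, so f = (1/2)^(82/41) ≈ 0.250000.
Cmin,ss = (D/Vd)·f/(1−f), so D = Cmin,ss·Vd·(1−f)/f.
D = 16 × 40 × (1−f)/f ≈ 16 × 40 × 3.00000 ≈ 1920.00 mg.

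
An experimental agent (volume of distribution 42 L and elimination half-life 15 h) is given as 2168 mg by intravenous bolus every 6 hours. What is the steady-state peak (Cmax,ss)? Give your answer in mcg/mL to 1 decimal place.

τ/t½ = 6/15 ≈ 0.4, so fraction remaining f = (1/2)^(6/15) ≈ 0.7579.
Accumulation ratio R = 1/(1 − f) ≈ 1/0.2421 ≈ 4.1305.
Each bolus raises the concentration by D/Vd = 2168/42 ≈ 51.619 mcg/mL.
Steady-state peak Cmax,ss = C₀·R ≈ 51.619 × 4.1305 ≈ 213.212 mcg/mL.

213.2 mcg/mL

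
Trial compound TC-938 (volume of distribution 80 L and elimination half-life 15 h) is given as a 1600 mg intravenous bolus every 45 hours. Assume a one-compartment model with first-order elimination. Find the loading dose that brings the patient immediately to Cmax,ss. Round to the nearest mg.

1829 mg

f = (1/2)^(45/15) ≈ 0.125000; accumulation ratio R = 1/(1−f) ≈ 1.14286.
Loading dose to hit Cmax,ss on first dose: D_load = D_maint·R ≈ 1600 × 1.14286 ≈ 1828.58 mg.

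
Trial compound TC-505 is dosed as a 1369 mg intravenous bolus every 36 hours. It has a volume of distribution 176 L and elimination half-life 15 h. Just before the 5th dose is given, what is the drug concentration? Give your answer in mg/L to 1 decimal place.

f = (1/2)^(τ/t½) = (1/2)^(36/15) ≈ 0.1895.
C₀ = D/Vd = 1369/176 ≈ 7.778 mg/L.
Before the 5th dose, 4 doses have been given. Superposition: Cmin = C₀·(f + f² + … + f^4).
≈ 7.778 × (0.1895 + 0.0359 + 0.0068 + 0.0013) ≈ 7.778 × 0.2335 ≈ 1.816 mg/L.

1.8 mg/L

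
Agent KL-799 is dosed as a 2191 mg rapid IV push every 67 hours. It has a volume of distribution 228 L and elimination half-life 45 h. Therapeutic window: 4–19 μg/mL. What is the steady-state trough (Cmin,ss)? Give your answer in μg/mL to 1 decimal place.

τ/t½ = 67/45 ≈ 1.4889, so fraction remaining f = (1/2)^(67/45) ≈ 0.3563.
Each bolus raises the concentration by D/Vd = 2191/228 ≈ 9.610 μg/mL.
Steady-state trough Cmin,ss = C₀·f/(1−f) ≈ 9.610 × 0.3563/0.6437 ≈ 5.319 μg/mL.
Trough 5.3 μg/mL vs MEC 4 μg/mL: adequate.

5.3 μg/mL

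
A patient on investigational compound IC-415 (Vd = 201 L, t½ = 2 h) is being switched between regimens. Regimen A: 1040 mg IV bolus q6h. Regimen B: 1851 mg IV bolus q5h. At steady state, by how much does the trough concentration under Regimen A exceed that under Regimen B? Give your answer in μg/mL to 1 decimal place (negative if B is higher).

-1.2 μg/mL

Regimen A: f = (1/2)^(6/2) ≈ 0.1250; Cmin,ss = (1040/201)·f/(1−f) ≈ 0.739 μg/mL.
Regimen B: f = (1/2)^(5/2) ≈ 0.1768; Cmin,ss = (1851/201)·f/(1−f) ≈ 1.978 μg/mL.
Difference ≈ 0.739 − 1.978 ≈ -1.239 μg/mL.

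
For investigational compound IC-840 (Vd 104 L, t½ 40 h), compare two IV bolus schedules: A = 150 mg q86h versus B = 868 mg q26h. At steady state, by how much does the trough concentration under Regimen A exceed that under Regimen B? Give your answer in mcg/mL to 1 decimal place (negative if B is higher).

-14.2 mcg/mL

Regimen A: f = (1/2)^(86/40) ≈ 0.2253; Cmin,ss = (150/104)·f/(1−f) ≈ 0.419 mcg/mL.
Regimen B: f = (1/2)^(26/40) ≈ 0.6373; Cmin,ss = (868/104)·f/(1−f) ≈ 14.665 mcg/mL.
Difference ≈ 0.419 − 14.665 ≈ -14.246 mcg/mL.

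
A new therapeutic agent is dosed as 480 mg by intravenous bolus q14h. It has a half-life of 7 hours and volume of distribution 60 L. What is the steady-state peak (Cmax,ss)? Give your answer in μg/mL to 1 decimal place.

10.7 μg/mL

τ = 14 h = 2 half-lives, so f = (1/2)^2 = 0.25.
At steady state, R = 1/(1 − 0.25) = 4/3.
Single-dose peak C₀ = D/Vd = 480/60 = 8 μg/mL.
Steady-state peak Cmax,ss = C₀·R = 8 × 4/3 ≈ 10.667 μg/mL.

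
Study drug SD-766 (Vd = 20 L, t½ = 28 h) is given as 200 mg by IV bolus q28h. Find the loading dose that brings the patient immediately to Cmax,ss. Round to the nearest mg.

400 mg

f = (1/2)^(28/28) ≈ 0.500000; accumulation ratio R = 1/(1−f) ≈ 2.00000.
Loading dose to hit Cmax,ss on first dose: D_load = D_maint·R ≈ 200 × 2.00000 ≈ 400.00 mg.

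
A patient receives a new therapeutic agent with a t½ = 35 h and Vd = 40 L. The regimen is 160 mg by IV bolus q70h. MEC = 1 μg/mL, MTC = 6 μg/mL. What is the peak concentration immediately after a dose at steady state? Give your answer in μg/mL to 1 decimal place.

The dosing interval is 2 half-lives, so f = 2^(−2) = 0.25.
Accumulation ratio R = 1/(1 − f) = 1/0.75 = 4/3.
Single-dose peak C₀ = D/Vd = 160/40 = 4 μg/mL.
Steady-state peak Cmax,ss = C₀·R = 4 × 4/3 ≈ 5.333 μg/mL.
Peak 5.3 μg/mL vs MTC 6 μg/mL: below toxic threshold.

5.3 μg/mL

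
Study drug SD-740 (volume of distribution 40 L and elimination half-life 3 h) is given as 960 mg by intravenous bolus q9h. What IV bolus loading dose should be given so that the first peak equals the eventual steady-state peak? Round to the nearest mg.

f = (1/2)^(9/3) ≈ 0.125000; accumulation ratio R = 1/(1−f) ≈ 1.14286.
Loading dose to hit Cmax,ss on first dose: D_load = D_maint·R ≈ 960 × 1.14286 ≈ 1097.15 mg.

1097 mg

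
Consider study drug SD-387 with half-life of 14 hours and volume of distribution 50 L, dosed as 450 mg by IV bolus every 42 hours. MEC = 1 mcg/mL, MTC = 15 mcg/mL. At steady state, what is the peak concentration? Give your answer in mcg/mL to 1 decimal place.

10.3 mcg/mL

τ = 42 h = 3 half-lives, so f = (1/2)^3 = 0.125.
Accumulation ratio R = 1/(1 − f) = 1/0.875 = 8/7.
Single-dose peak C₀ = D/Vd = 450/50 = 9 mcg/mL.
Steady-state peak Cmax,ss = C₀·R = 9 × 8/7 ≈ 10.286 mcg/mL.
Peak 10.3 mcg/mL vs MTC 15 mcg/mL: below toxic threshold.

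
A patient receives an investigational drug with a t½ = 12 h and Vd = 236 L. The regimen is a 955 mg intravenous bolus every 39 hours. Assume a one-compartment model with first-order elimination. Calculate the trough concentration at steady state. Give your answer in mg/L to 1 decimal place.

k = ln2/t½ = ln2/12 ≈ 0.057762 h⁻¹; fraction remaining f = e^(−kτ) = e^(−0.057762×39) ≈ 0.1051.
Accumulation ratio R = 1/(1 − f) ≈ 1/0.8949 ≈ 1.1174.
Single-dose peak C₀ = D/Vd = 955/236 ≈ 4.047 mg/L.
Cmax,ss = C₀/(1 − f) ≈ 4.047/0.8949 ≈ 4.522 mg/L.
Steady-state trough Cmin,ss = Cmax,ss·f ≈ 4.522 × 0.1051 ≈ 0.475 mg/L.

0.5 mg/L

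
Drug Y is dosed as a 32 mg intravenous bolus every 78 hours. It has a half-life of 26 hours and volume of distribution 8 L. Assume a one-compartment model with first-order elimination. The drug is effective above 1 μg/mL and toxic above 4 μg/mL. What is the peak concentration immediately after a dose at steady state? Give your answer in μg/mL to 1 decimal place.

4.6 μg/mL

The dosing interval is 3 half-lives, so f = 2^(−3) = 0.125.
At steady state, R = 1/(1 − 0.125) = 8/7.
Single-dose peak C₀ = D/Vd = 32/8 = 4 μg/mL.
Steady-state peak Cmax,ss = C₀·R = 4 × 8/7 ≈ 4.571 μg/mL.
Peak 4.6 μg/mL vs MTC 4 μg/mL: exceeds toxic threshold.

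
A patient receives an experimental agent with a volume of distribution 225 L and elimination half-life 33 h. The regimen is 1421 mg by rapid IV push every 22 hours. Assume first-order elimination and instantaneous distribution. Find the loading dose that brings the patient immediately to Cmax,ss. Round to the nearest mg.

f = (1/2)^(22/33) ≈ 0.629961; accumulation ratio R = 1/(1−f) ≈ 2.70242.
Loading dose to hit Cmax,ss on first dose: D_load = D_maint·R ≈ 1421 × 2.70242 ≈ 3840.14 mg.

3840 mg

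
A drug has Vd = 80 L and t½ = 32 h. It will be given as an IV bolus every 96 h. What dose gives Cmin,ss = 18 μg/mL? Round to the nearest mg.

τ/t½ = 96/32 ≈ 3, so f = (1/2)^(96/32) ≈ 0.125000.
Cmin,ss = (D/Vd)·f/(1−f), so D = Cmin,ss·Vd·(1−f)/f.
D = 18 × 80 × (1−f)/f ≈ 18 × 80 × 7.00000 ≈ 10080.00 mg.

10080 mg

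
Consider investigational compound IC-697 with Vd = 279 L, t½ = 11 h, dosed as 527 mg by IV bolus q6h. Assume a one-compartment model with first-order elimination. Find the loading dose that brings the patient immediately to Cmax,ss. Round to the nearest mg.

1674 mg

f = (1/2)^(6/11) ≈ 0.685175; accumulation ratio R = 1/(1−f) ≈ 3.17637.
Loading dose to hit Cmax,ss on first dose: D_load = D_maint·R ≈ 527 × 3.17637 ≈ 1673.95 mg.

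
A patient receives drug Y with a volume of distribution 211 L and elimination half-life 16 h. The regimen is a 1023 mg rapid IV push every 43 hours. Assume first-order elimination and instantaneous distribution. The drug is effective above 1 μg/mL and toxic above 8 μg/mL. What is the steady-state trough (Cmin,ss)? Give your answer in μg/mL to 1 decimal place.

0.9 μg/mL

Over one 43-h interval, 43/16 ≈ 2.6875 half-lives elapse, leaving f ≈ 0.1552 of each dose.
At steady state, accumulation factor R = 1/(1 − e^(−kτ)) ≈ 1.1837.
Single-dose peak C₀ = D/Vd = 1023/211 ≈ 4.848 μg/mL.
Cmax,ss = C₀/(1 − f) ≈ 4.848/0.8448 ≈ 5.739 μg/mL.
Steady-state trough Cmin,ss = Cmax,ss·f ≈ 5.739 × 0.1552 ≈ 0.891 μg/mL.
Trough 0.9 μg/mL vs MEC 1 μg/mL: subtherapeutic.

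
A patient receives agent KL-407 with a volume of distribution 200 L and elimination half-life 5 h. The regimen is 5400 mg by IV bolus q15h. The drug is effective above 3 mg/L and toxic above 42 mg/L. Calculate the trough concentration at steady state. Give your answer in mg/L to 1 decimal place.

3.9 mg/L

τ = 15 h = 3 half-lives, so f = (1/2)^3 = 0.125.
At steady state, R = 1/(1 − 0.125) = 8/7.
Single-dose peak C₀ = D/Vd = 5400/200 = 27 mg/L.
Steady-state peak Cmax,ss = C₀·R = 27 × 8/7 ≈ 30.857 mg/L.
Steady-state trough Cmin,ss = Cmax,ss·f ≈ 30.857 × 0.125 ≈ 3.857 mg/L.
Trough 3.9 mg/L vs MEC 3 mg/L: adequate.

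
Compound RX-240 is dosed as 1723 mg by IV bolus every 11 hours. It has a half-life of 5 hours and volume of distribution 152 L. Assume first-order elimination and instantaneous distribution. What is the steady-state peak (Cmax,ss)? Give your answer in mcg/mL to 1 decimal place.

14.5 mcg/mL

τ/t½ = 11/5 ≈ 2.2, so fraction remaining f = (1/2)^(11/5) ≈ 0.2176.
Accumulation ratio R = 1/(1 − f) ≈ 1/0.7824 ≈ 1.2781.
Each bolus raises the concentration by D/Vd = 1723/152 ≈ 11.336 mcg/mL.
Steady-state peak Cmax,ss = C₀·R ≈ 11.336 × 1.2781 ≈ 14.489 mcg/mL.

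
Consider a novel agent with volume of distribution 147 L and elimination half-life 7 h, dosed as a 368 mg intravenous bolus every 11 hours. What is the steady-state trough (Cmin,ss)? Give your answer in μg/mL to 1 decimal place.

1.3 μg/mL

Over one 11-h interval, 11/7 ≈ 1.5714 half-lives elapse, leaving f ≈ 0.3365 of each dose.
At steady state, accumulation factor R = 1/(1 − e^(−kτ)) ≈ 1.5072.
Each bolus raises the concentration by D/Vd = 368/147 ≈ 2.503 μg/mL.
Steady-state peak Cmax,ss = C₀·R ≈ 2.503 × 1.5072 ≈ 3.773 μg/mL.
Steady-state trough Cmin,ss = Cmax,ss·f ≈ 3.773 × 0.3365 ≈ 1.270 μg/mL.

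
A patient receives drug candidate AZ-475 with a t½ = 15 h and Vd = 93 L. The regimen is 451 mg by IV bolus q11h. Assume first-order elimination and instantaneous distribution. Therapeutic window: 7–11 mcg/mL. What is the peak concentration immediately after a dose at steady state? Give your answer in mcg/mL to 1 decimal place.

k = ln2/t½ = ln2/15 ≈ 0.046210 h⁻¹; fraction remaining f = e^(−kτ) = e^(−0.046210×11) ≈ 0.6015.
Accumulation ratio R = 1/(1 − f) ≈ 1/0.3985 ≈ 2.5094.
Single-dose peak C₀ = D/Vd = 451/93 ≈ 4.849 mcg/mL.
Steady-state peak Cmax,ss = C₀·R ≈ 4.849 × 2.5094 ≈ 12.168 mcg/mL.
Peak 12.2 mcg/mL vs MTC 11 mcg/mL: exceeds toxic threshold.

12.2 mcg/mL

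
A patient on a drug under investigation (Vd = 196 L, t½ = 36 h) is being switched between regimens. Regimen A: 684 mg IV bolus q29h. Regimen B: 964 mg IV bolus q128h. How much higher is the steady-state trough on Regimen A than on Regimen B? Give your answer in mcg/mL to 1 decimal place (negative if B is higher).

4.2 mcg/mL

Regimen A: f = (1/2)^(29/36) ≈ 0.5721; Cmin,ss = (684/196)·f/(1−f) ≈ 4.666 mcg/mL.
Regimen B: f = (1/2)^(128/36) ≈ 0.0850; Cmin,ss = (964/196)·f/(1−f) ≈ 0.457 mcg/mL.
Difference ≈ 4.666 − 0.457 ≈ 4.209 mcg/mL.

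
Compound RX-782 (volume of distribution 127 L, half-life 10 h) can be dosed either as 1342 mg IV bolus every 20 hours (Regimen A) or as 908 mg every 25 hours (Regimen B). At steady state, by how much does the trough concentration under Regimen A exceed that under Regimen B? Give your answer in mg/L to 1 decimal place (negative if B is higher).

2.0 mg/L

Regimen A: f = (1/2)^(20/10) ≈ 0.2500; Cmin,ss = (1342/127)·f/(1−f) ≈ 3.522 mg/L.
Regimen B: f = (1/2)^(25/10) ≈ 0.1768; Cmin,ss = (908/127)·f/(1−f) ≈ 1.536 mg/L.
Difference ≈ 3.522 − 1.536 ≈ 1.986 mg/L.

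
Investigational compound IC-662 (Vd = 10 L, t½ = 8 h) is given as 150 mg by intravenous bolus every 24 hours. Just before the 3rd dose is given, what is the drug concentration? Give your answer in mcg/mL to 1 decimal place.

2.1 mcg/mL

f = (1/2)^(τ/t½) = (1/2)^(24/8) ≈ 0.1250.
C₀ = D/Vd = 150/10 ≈ 15.000 mcg/mL.
Before the 3rd dose, 2 doses have been given. Superposition: Cmin = C₀·(f + f²).
≈ 15.000 × (0.1250 + 0.0156) ≈ 15.000 × 0.1406 ≈ 2.109 mcg/mL.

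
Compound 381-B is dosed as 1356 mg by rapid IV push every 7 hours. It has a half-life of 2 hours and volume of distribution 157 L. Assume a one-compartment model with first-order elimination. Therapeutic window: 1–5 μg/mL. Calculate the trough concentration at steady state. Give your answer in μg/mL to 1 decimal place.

Over one 7-h interval, 7/2 ≈ 3.5 half-lives elapse, leaving f ≈ 0.0884 of each dose.
Accumulation ratio R = 1/(1 − f) ≈ 1/0.9116 ≈ 1.0970.
Single-dose peak C₀ = D/Vd = 1356/157 ≈ 8.637 μg/mL.
Steady-state peak Cmax,ss = C₀·R ≈ 8.637 × 1.0970 ≈ 9.475 μg/mL.
Steady-state trough Cmin,ss = Cmax,ss·f ≈ 9.475 × 0.0884 ≈ 0.838 μg/mL.
Trough 0.8 μg/mL vs MEC 1 μg/mL: subtherapeutic.

0.8 μg/mL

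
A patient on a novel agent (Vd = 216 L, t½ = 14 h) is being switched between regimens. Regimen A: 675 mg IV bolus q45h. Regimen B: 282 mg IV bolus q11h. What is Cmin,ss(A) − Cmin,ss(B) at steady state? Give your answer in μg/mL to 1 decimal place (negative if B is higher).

Regimen A: f = (1/2)^(45/14) ≈ 0.1077; Cmin,ss = (675/216)·f/(1−f) ≈ 0.377 μg/mL.
Regimen B: f = (1/2)^(11/14) ≈ 0.5801; Cmin,ss = (282/216)·f/(1−f) ≈ 1.804 μg/mL.
Difference ≈ 0.377 − 1.804 ≈ -1.427 μg/mL.

-1.4 μg/mL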